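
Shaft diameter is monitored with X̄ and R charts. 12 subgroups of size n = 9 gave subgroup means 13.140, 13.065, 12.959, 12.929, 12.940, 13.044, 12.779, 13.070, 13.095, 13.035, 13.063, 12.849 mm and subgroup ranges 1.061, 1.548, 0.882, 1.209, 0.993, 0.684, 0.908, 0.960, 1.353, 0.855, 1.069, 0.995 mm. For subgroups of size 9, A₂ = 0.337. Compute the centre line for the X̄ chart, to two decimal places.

X̄̄ = (13.140 + 13.065 + 12.959 + 12.929 + 12.940 + 13.044 + 12.779 + 13.070 + 13.095 + 13.035 + 13.063 + 12.849) / 12 = 155.9680 / 12 = 12.9973
CL = X̄̄ = 12.9973

13.00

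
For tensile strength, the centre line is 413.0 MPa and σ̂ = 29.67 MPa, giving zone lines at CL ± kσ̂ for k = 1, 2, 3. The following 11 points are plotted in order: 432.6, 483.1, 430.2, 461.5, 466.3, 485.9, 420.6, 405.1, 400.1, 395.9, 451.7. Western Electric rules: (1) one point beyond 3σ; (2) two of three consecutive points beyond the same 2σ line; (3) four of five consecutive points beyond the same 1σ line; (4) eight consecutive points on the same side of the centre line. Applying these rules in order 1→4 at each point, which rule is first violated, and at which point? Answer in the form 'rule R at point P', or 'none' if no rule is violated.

rule 3 at point 6

Zone of each point (C = within 1σ̂, B = 1σ̂–2σ̂, A = 2σ̂–3σ̂, * = beyond 3σ̂; sign = side of CL): 1:+C, 2:+A, 3:+C, 4:+B, 5:+B, 6:+A, 7:+C, 8:-C, 9:-C, 10:-C, 11:+B
Rule 3 (four of five consecutive points beyond the same 1σ limit) is satisfied at point 6.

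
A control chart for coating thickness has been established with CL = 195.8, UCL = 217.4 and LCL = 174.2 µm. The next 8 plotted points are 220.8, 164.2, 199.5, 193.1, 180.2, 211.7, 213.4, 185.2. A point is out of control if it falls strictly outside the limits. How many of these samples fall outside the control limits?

Compare each point to [174.2, 217.4]: sample 1 = 220.8 > UCL; sample 2 = 164.2 < LCL.

2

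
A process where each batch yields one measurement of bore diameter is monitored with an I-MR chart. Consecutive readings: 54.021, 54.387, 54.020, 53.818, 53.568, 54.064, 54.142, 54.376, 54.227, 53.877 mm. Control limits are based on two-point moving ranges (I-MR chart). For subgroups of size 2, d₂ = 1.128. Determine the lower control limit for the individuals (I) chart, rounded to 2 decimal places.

X̄ = (54.021 + 54.387 + 54.020 + 53.818 + 53.568 + 54.064 + 54.142 + 54.376 + 54.227 + 53.877) / 10 = 54.0500
Moving ranges: 0.366, 0.367, 0.202, 0.250, 0.496, 0.078, 0.234, 0.149, 0.350; M̄R̄ = 2.4920 / 9 = 0.2769
LCL = X̄ − 3·M̄R̄/d₂ = 54.0500 − 3 × 0.2769 / 1.128 = 53.3136

53.31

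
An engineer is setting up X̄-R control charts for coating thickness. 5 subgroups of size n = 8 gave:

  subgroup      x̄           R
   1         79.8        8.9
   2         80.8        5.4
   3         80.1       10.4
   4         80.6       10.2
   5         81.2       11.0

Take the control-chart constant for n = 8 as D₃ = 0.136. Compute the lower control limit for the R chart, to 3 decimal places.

1.248

R̄ = (8.9 + 5.4 + 10.4 + 10.2 + 11.0) / 5 = 45.9000 / 5 = 9.1800
LCL_R = D₃·R̄ = 0.136 × 9.1800 = 1.2485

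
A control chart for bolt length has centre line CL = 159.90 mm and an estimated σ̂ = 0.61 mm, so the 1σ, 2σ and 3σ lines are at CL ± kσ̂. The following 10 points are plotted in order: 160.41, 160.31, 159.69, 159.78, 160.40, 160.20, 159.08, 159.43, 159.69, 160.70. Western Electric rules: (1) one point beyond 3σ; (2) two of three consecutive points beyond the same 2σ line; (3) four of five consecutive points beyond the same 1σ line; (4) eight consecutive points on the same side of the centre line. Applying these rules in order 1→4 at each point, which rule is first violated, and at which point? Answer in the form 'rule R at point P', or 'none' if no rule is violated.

Zone of each point (C = within 1σ̂, B = 1σ̂–2σ̂, A = 2σ̂–3σ̂, * = beyond 3σ̂; sign = side of CL): 1:+C, 2:+C, 3:-C, 4:-C, 5:+C, 6:+C, 7:-B, 8:-C, 9:-C, 10:+B
No rule fires across all 10 points.

none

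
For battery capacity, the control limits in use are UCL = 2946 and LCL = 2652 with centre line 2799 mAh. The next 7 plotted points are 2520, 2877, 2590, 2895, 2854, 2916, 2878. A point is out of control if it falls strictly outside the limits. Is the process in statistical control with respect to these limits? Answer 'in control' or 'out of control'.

Compare each point to [2652, 2946]: sample 1 = 2520 < LCL; sample 3 = 2590 < LCL.

out of control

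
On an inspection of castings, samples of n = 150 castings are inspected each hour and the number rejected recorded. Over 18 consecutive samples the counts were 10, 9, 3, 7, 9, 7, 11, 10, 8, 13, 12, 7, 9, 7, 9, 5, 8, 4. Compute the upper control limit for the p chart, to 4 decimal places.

0.1106

p̄ = Σdᵢ / (k·n) = 148 / (18 × 150) = 0.05481
UCL = p̄ + 3·√(p̄(1−p̄)/n) = 0.05481 + 3 × √(0.05481×0.94519/150) = 0.05481 + 3 × 0.01858 = 0.11057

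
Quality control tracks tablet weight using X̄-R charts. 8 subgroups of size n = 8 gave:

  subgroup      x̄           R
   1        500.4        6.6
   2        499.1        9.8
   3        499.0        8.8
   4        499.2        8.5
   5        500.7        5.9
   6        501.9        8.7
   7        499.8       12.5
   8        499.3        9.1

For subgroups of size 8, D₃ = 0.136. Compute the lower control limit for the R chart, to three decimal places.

1.188

R̄ = (6.6 + 9.8 + 8.8 + 8.5 + 5.9 + 8.7 + 12.5 + 9.1) / 8 = 69.9000 / 8 = 8.7375
LCL_R = D₃·R̄ = 0.136 × 8.7375 = 1.1883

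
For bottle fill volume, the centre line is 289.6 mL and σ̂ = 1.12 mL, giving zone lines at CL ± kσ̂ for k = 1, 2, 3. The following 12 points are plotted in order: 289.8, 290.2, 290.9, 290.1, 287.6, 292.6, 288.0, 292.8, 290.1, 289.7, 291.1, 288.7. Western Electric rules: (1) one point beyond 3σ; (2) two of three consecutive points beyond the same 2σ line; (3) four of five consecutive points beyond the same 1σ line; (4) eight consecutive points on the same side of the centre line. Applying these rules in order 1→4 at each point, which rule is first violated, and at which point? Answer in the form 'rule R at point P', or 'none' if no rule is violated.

rule 2 at point 8

Zone of each point (C = within 1σ̂, B = 1σ̂–2σ̂, A = 2σ̂–3σ̂, * = beyond 3σ̂; sign = side of CL): 1:+C, 2:+C, 3:+B, 4:+C, 5:-B, 6:+A, 7:-B, 8:+A, 9:+C, 10:+C, 11:+B, 12:-C
Rule 2 (two of three consecutive points beyond the same 2σ limit) is satisfied at point 8.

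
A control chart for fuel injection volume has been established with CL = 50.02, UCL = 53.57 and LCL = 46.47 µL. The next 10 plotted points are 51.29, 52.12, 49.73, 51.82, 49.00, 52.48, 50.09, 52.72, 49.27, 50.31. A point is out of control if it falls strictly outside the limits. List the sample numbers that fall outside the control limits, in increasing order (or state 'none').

All 10 points lie within [46.47, 53.57].

none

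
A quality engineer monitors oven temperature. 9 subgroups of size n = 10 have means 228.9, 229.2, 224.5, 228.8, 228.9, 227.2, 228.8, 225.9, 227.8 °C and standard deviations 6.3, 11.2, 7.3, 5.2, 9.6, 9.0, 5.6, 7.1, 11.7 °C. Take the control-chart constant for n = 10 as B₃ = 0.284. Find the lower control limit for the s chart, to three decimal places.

s̄ = (6.3 + 11.2 + 7.3 + 5.2 + 9.6 + 9.0 + 5.6 + 7.1 + 11.7) / 9 = 8.1111
LCL_s = B₃·s̄ = 0.284 × 8.1111 = 2.3036

2.304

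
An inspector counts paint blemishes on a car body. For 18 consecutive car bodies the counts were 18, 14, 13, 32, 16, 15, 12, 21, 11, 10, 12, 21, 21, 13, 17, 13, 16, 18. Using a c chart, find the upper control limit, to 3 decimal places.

c̄ = (18 + 14 + 13 + 32 + 16 + 15 + 12 + 21 + 11 + 10 + 12 + 21 + 21 + 13 + 17 + 13 + 16 + 18) / 18 = 293 / 18 = 16.2778
UCL = c̄ + 3√c̄ = 16.2778 + 3 × √16.2778 = 16.2778 + 3 × 4.0346 = 28.3815

28.381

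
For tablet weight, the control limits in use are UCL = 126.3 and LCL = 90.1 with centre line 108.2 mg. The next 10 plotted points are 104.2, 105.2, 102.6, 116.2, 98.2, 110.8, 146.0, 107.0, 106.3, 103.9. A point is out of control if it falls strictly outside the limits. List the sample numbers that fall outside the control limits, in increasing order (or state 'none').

7

Compare each point to [90.1, 126.3]: sample 7 = 146.0 > UCL.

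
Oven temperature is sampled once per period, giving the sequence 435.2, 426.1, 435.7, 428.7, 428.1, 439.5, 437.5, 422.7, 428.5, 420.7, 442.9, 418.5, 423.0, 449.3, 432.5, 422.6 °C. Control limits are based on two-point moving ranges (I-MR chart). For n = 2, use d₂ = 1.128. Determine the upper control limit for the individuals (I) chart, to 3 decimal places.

X̄ = (435.2 + 426.1 + 435.7 + 428.7 + 428.1 + 439.5 + 437.5 + 422.7 + 428.5 + 420.7 + 442.9 + 418.5 + 423.0 + 449.3 + 432.5 + 422.6) / 16 = 430.7188
Moving ranges: 9.1, 9.6, 7.0, 0.6, 11.4, 2.0, 14.8, 5.8, 7.8, 22.2, 24.4, 4.5, 26.3, 16.8, 9.9; M̄R̄ = 172.2000 / 15 = 11.4800
UCL = X̄ + 3·M̄R̄/d₂ = 430.7188 + 3 × 11.4800 / 1.128 = 461.2507

461.251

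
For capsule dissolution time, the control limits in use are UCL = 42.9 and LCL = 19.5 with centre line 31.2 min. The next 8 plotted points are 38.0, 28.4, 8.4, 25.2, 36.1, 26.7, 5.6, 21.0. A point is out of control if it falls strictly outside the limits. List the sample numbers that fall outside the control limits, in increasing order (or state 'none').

3, 7

Compare each point to [19.5, 42.9]: sample 3 = 8.4 < LCL; sample 7 = 5.6 < LCL.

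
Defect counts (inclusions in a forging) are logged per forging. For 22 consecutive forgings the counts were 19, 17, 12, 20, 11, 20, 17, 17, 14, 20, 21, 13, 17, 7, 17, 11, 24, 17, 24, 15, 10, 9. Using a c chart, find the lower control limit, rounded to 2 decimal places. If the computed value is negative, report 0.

4.00

c̄ = (19 + 17 + 12 + 20 + 11 + 20 + 17 + 17 + 14 + 20 + 21 + 13 + 17 + 7 + 17 + 11 + 24 + 17 + 24 + 15 + 10 + 9) / 22 = 352 / 22 = 16.0000
LCL = c̄ − 3√c̄ = 16.0000 − 3 × 4.0000 = 4.0000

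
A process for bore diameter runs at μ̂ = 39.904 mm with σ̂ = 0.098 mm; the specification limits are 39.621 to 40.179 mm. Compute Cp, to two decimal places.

0.95

Cp = (USL − LSL) / (6σ̂) = (40.179 − 39.621) / (6 × 0.098) = 0.5580 / 0.5880 = 0.9490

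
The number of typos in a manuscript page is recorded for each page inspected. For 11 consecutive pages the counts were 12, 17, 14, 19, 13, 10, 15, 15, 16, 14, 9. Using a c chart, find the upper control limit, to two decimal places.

c̄ = (12 + 17 + 14 + 19 + 13 + 10 + 15 + 15 + 16 + 14 + 9) / 11 = 154 / 11 = 14.0000
UCL = c̄ + 3√c̄ = 14.0000 + 3 × √14.0000 = 14.0000 + 3 × 3.7417 = 25.2250

25.22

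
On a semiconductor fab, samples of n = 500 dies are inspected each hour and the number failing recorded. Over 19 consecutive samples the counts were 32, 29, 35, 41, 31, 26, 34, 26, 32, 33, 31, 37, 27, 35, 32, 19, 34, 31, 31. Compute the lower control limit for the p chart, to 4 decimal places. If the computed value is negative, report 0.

p̄ = Σdᵢ / (k·n) = 596 / (19 × 500) = 0.06274
LCL = p̄ − 3·√(p̄(1−p̄)/n) = 0.06274 − 3 × 0.01084 = 0.03020

0.0302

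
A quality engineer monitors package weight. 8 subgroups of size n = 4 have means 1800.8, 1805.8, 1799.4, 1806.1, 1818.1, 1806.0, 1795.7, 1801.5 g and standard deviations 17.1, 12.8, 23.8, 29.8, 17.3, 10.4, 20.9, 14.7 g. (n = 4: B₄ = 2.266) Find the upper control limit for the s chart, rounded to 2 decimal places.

s̄ = (17.1 + 12.8 + 23.8 + 29.8 + 17.3 + 10.4 + 20.9 + 14.7) / 8 = 18.3500
UCL_s = B₄·s̄ = 2.266 × 18.3500 = 41.5811

41.58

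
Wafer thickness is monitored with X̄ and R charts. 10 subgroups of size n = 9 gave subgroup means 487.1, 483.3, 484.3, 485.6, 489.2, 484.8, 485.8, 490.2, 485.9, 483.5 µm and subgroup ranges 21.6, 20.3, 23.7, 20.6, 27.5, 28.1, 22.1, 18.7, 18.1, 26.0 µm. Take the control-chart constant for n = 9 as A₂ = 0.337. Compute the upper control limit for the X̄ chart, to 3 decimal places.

493.610

X̄̄ = (487.1 + 483.3 + 484.3 + 485.6 + 489.2 + 484.8 + 485.8 + 490.2 + 485.9 + 483.5) / 10 = 4859.7000 / 10 = 485.9700
R̄ = (21.6 + 20.3 + 23.7 + 20.6 + 27.5 + 28.1 + 22.1 + 18.7 + 18.1 + 26.0) / 10 = 226.7000 / 10 = 22.6700
UCL = X̄̄ + A₂·R̄ = 485.9700 + 0.337 × 22.6700 = 493.6098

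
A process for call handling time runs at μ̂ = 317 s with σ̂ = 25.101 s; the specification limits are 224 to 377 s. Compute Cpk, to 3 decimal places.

0.797

Cpu = (USL − μ̂) / (3σ̂) = (377 − 317) / (3 × 25.101) = 0.7968; Cpl = (μ̂ − LSL) / (3σ̂) = (317 − 224) / (3 × 25.101) = 1.2350; Cpk = min(Cpu, Cpl) = 0.7968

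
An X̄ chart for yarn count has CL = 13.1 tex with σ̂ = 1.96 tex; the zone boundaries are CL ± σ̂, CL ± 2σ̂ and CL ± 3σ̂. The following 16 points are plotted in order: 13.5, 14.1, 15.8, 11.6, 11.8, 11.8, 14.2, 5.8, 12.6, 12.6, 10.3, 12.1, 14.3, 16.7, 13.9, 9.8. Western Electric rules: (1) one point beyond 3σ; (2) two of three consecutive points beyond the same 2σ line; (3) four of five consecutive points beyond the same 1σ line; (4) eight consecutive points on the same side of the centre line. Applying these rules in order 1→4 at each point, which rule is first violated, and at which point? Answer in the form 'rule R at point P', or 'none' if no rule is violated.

rule 1 at point 8

Zone of each point (C = within 1σ̂, B = 1σ̂–2σ̂, A = 2σ̂–3σ̂, * = beyond 3σ̂; sign = side of CL): 1:+C, 2:+C, 3:+B, 4:-C, 5:-C, 6:-C, 7:+C, 8:-*, 9:-C, 10:-C, 11:-B, 12:-C, 13:+C, 14:+B, 15:+C, 16:-B
Rule 1 (one point beyond the 3σ limits) is satisfied at point 8.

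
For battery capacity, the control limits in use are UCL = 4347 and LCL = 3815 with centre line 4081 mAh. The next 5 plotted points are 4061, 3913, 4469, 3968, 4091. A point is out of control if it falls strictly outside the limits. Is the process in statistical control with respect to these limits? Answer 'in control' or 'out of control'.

Compare each point to [3815, 4347]: sample 3 = 4469 > UCL.

out of control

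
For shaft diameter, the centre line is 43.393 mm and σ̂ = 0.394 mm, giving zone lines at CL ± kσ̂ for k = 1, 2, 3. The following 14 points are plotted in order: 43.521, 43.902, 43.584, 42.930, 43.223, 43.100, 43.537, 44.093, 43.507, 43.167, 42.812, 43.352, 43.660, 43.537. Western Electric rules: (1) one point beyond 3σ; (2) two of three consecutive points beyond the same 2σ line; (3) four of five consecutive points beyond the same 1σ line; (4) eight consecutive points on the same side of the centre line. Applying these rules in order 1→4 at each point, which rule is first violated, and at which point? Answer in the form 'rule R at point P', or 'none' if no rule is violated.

Zone of each point (C = within 1σ̂, B = 1σ̂–2σ̂, A = 2σ̂–3σ̂, * = beyond 3σ̂; sign = side of CL): 1:+C, 2:+B, 3:+C, 4:-B, 5:-C, 6:-C, 7:+C, 8:+B, 9:+C, 10:-C, 11:-B, 12:-C, 13:+C, 14:+C
No rule fires across all 14 points.

none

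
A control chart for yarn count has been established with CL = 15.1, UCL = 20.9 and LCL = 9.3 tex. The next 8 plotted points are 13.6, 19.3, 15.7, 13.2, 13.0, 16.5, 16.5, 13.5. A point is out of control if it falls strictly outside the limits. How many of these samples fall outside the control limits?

0

All 8 points lie within [9.3, 20.9].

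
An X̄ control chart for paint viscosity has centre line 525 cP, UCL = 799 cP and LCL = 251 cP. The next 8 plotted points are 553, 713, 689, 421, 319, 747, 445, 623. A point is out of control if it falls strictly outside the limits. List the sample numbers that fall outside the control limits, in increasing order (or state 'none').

All 8 points lie within [251, 799].

none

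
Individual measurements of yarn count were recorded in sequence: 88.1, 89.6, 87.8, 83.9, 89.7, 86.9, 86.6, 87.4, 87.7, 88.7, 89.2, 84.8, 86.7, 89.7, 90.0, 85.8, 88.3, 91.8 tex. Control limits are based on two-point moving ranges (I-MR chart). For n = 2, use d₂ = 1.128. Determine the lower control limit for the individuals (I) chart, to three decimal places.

X̄ = (88.1 + 89.6 + 87.8 + 83.9 + 89.7 + 86.9 + 86.6 + 87.4 + 87.7 + 88.7 + 89.2 + 84.8 + 86.7 + 89.7 + 90.0 + 85.8 + 88.3 + 91.8) / 18 = 87.9278
Moving ranges: 1.5, 1.8, 3.9, 5.8, 2.8, 0.3, 0.8, 0.3, 1.0, 0.5, 4.4, 1.9, 3.0, 0.3, 4.2, 2.5, 3.5; M̄R̄ = 38.5000 / 17 = 2.2647
LCL = X̄ − 3·M̄R̄/d₂ = 87.9278 − 3 × 2.2647 / 1.128 = 81.9046

81.905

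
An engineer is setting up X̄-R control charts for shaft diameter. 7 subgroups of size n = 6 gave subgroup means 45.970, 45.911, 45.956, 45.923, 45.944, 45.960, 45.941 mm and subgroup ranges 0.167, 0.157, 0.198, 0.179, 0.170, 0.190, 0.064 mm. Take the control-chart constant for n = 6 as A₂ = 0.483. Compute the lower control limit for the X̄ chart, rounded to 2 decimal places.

X̄̄ = (45.970 + 45.911 + 45.956 + 45.923 + 45.944 + 45.960 + 45.941) / 7 = 321.6050 / 7 = 45.9436
R̄ = (0.167 + 0.157 + 0.198 + 0.179 + 0.170 + 0.190 + 0.064) / 7 = 1.1250 / 7 = 0.1607
LCL = X̄̄ − A₂·R̄ = 45.9436 − 0.483 × 0.1607 = 45.8659

45.87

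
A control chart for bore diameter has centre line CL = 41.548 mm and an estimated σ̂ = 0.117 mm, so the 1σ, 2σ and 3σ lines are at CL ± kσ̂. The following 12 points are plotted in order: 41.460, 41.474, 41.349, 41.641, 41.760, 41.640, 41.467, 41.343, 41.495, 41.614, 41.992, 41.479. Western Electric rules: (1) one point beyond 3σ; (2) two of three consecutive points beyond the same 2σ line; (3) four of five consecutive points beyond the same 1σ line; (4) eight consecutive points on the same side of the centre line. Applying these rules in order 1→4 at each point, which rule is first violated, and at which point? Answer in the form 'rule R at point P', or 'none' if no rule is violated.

Zone of each point (C = within 1σ̂, B = 1σ̂–2σ̂, A = 2σ̂–3σ̂, * = beyond 3σ̂; sign = side of CL): 1:-C, 2:-C, 3:-B, 4:+C, 5:+B, 6:+C, 7:-C, 8:-B, 9:-C, 10:+C, 11:+*, 12:-C
Rule 1 (one point beyond the 3σ limits) is satisfied at point 11.

rule 1 at point 11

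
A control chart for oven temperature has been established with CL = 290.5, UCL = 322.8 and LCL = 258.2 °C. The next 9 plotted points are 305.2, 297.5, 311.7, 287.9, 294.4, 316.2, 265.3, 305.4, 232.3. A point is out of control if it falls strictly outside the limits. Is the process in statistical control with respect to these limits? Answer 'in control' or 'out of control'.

out of control

Compare each point to [258.2, 322.8]: sample 9 = 232.3 < LCL.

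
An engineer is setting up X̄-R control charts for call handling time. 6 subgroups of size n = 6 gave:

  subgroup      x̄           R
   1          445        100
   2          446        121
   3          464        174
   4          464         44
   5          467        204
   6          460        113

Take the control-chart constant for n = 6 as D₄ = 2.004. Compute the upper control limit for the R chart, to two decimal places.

R̄ = (100 + 121 + 174 + 44 + 204 + 113) / 6 = 756.0000 / 6 = 126.0000
UCL_R = D₄·R̄ = 2.004 × 126.0000 = 252.5040

252.50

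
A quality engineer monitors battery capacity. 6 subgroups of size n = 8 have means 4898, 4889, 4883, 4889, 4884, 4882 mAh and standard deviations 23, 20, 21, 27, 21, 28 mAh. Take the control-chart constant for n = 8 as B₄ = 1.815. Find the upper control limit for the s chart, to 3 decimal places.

s̄ = (23 + 20 + 21 + 27 + 21 + 28) / 6 = 23.3333
UCL_s = B₄·s̄ = 1.815 × 23.3333 = 42.3500

42.350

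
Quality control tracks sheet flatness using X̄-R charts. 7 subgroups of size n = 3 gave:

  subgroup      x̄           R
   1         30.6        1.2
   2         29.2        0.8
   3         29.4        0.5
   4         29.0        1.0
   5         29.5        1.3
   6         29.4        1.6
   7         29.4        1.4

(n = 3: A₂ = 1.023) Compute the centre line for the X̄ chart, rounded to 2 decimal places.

X̄̄ = (30.6 + 29.2 + 29.4 + 29.0 + 29.5 + 29.4 + 29.4) / 7 = 206.5000 / 7 = 29.5000
CL = X̄̄ = 29.5000

29.50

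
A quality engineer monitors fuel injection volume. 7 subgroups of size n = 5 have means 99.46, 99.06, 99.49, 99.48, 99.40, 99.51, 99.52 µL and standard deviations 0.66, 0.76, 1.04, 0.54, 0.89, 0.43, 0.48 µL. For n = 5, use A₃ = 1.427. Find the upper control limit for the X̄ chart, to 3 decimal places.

100.396

X̄̄ = (99.46 + 99.06 + 99.49 + 99.48 + 99.40 + 99.51 + 99.52) / 7 = 99.4171
s̄ = (0.66 + 0.76 + 1.04 + 0.54 + 0.89 + 0.43 + 0.48) / 7 = 0.6857
UCL = X̄̄ + A₃·s̄ = 99.4171 + 1.427 × 0.6857 = 100.3957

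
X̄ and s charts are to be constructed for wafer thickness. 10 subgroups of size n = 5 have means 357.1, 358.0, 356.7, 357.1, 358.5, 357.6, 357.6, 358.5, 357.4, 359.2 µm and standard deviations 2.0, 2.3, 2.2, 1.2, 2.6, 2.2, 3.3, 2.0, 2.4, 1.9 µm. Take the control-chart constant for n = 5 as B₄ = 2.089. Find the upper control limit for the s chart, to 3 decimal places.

4.617

s̄ = (2.0 + 2.3 + 2.2 + 1.2 + 2.6 + 2.2 + 3.3 + 2.0 + 2.4 + 1.9) / 10 = 2.2100
UCL_s = B₄·s̄ = 2.089 × 2.2100 = 4.6167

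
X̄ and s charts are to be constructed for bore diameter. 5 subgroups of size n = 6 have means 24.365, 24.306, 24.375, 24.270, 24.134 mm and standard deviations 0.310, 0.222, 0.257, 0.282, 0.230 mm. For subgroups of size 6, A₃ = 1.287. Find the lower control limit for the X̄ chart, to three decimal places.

23.955

X̄̄ = (24.365 + 24.306 + 24.375 + 24.270 + 24.134) / 5 = 24.2900
s̄ = (0.310 + 0.222 + 0.257 + 0.282 + 0.230) / 5 = 0.2602
LCL = X̄̄ − A₃·s̄ = 24.2900 − 1.287 × 0.2602 = 23.9551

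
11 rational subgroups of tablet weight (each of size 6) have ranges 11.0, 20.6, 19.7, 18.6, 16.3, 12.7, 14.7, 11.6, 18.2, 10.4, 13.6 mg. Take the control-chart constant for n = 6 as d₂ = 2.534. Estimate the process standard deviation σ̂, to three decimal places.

R̄ = (11.0 + 20.6 + 19.7 + 18.6 + 16.3 + 12.7 + 14.7 + 11.6 + 18.2 + 10.4 + 13.6) / 11 = 15.2182
σ̂ = R̄ / d₂ = 15.2182 / 2.534 = 6.0056

6.006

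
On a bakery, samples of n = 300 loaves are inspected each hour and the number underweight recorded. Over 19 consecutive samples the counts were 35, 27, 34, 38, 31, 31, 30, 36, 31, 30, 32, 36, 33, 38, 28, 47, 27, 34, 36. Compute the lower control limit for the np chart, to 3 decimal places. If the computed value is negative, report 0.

17.031

p̄ = Σdᵢ / (k·n) = 634 / (19 × 300) = 0.11123
LCL = np̄ − 3·√(np̄(1−p̄)) = 33.3684 − 3 × 5.4458 = 17.0310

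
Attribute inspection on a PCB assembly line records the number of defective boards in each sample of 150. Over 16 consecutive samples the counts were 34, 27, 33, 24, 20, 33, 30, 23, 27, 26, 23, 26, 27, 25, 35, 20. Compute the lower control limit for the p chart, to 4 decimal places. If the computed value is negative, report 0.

p̄ = Σdᵢ / (k·n) = 433 / (16 × 150) = 0.18042
LCL = p̄ − 3·√(p̄(1−p̄)/n) = 0.18042 − 3 × 0.03140 = 0.08623

0.0862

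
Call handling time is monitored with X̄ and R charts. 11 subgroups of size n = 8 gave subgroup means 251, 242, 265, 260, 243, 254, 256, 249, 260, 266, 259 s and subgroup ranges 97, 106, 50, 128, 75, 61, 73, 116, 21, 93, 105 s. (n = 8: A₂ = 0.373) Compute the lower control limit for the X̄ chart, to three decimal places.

223.634

X̄̄ = (251 + 242 + 265 + 260 + 243 + 254 + 256 + 249 + 260 + 266 + 259) / 11 = 2805.0000 / 11 = 255.0000
R̄ = (97 + 106 + 50 + 128 + 75 + 61 + 73 + 116 + 21 + 93 + 105) / 11 = 925.0000 / 11 = 84.0909
LCL = X̄̄ − A₂·R̄ = 255.0000 − 0.373 × 84.0909 = 223.6341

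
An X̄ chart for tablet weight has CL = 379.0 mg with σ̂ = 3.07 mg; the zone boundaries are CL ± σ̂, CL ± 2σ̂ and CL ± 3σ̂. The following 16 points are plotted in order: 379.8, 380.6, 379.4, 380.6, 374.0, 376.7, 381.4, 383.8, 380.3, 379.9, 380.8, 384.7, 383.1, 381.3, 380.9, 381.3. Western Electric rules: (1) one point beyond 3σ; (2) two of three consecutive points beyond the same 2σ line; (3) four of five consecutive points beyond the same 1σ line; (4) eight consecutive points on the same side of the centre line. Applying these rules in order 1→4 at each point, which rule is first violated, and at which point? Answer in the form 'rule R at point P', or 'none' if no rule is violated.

rule 4 at point 14

Zone of each point (C = within 1σ̂, B = 1σ̂–2σ̂, A = 2σ̂–3σ̂, * = beyond 3σ̂; sign = side of CL): 1:+C, 2:+C, 3:+C, 4:+C, 5:-B, 6:-C, 7:+C, 8:+B, 9:+C, 10:+C, 11:+C, 12:+B, 13:+B, 14:+C, 15:+C, 16:+C
Rule 4 (eight consecutive points on the same side of the centre line) is satisfied at point 14.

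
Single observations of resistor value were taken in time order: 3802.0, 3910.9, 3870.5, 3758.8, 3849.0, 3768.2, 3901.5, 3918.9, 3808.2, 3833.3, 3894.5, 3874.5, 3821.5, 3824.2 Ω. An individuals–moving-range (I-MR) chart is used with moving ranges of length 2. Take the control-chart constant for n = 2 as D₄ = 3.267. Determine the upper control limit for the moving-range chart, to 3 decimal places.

214.969

Moving ranges: 108.9, 40.4, 111.7, 90.2, 80.8, 133.3, 17.4, 110.7, 25.1, 61.2, 20.0, 53.0, 2.7; M̄R̄ = 855.4000 / 13 = 65.8000
UCL_MR = D₄·M̄R̄ = 3.267 × 65.8000 = 214.9686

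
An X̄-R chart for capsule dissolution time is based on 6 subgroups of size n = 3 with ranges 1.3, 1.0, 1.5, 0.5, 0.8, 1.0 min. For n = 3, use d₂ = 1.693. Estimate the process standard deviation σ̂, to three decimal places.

0.601

R̄ = (1.3 + 1.0 + 1.5 + 0.5 + 0.8 + 1.0) / 6 = 1.0167
σ̂ = R̄ / d₂ = 1.0167 / 1.693 = 0.6005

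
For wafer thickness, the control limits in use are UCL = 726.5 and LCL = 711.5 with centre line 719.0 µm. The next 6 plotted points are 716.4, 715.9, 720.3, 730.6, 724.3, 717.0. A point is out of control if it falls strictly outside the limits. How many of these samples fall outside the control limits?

1

Compare each point to [711.5, 726.5]: sample 4 = 730.6 > UCL.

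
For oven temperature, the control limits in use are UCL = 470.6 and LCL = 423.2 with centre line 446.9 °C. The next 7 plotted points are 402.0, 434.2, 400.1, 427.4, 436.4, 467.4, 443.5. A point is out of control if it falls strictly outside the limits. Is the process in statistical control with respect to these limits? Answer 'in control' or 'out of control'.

Compare each point to [423.2, 470.6]: sample 1 = 402.0 < LCL; sample 3 = 400.1 < LCL.

out of control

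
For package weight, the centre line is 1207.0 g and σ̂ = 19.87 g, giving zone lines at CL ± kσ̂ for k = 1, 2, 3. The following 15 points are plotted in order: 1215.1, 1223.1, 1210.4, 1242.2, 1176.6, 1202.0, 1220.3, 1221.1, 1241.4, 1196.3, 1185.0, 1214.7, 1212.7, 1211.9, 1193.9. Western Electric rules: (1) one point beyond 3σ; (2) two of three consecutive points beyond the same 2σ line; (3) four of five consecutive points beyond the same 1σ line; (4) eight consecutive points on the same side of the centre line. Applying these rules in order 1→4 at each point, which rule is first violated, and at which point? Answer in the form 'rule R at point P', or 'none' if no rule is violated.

none

Zone of each point (C = within 1σ̂, B = 1σ̂–2σ̂, A = 2σ̂–3σ̂, * = beyond 3σ̂; sign = side of CL): 1:+C, 2:+C, 3:+C, 4:+B, 5:-B, 6:-C, 7:+C, 8:+C, 9:+B, 10:-C, 11:-B, 12:+C, 13:+C, 14:+C, 15:-C
No rule fires across all 15 points.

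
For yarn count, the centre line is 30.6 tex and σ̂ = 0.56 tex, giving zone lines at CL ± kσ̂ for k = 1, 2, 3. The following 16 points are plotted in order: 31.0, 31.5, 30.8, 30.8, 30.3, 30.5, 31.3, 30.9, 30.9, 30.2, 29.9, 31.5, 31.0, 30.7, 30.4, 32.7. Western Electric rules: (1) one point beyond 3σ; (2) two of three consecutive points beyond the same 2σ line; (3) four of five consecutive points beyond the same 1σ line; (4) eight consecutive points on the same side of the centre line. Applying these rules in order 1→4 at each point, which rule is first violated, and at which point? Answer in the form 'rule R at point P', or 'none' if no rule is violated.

Zone of each point (C = within 1σ̂, B = 1σ̂–2σ̂, A = 2σ̂–3σ̂, * = beyond 3σ̂; sign = side of CL): 1:+C, 2:+B, 3:+C, 4:+C, 5:-C, 6:-C, 7:+B, 8:+C, 9:+C, 10:-C, 11:-B, 12:+B, 13:+C, 14:+C, 15:-C, 16:+*
Rule 1 (one point beyond the 3σ limits) is satisfied at point 16.

rule 1 at point 16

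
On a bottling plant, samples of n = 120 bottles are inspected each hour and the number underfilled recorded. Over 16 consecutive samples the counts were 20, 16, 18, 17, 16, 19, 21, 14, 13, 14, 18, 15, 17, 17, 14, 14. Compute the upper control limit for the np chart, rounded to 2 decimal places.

27.74

p̄ = Σdᵢ / (k·n) = 263 / (16 × 120) = 0.13698
UCL = np̄ + 3·√(np̄(1−p̄)) = 16.4375 + 3 × √(16.4375×0.86302) = 16.4375 + 3 × 3.7664 = 27.7368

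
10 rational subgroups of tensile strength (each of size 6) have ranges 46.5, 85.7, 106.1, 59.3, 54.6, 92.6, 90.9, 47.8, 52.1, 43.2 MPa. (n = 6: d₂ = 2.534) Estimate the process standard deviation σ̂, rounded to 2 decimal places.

R̄ = (46.5 + 85.7 + 106.1 + 59.3 + 54.6 + 92.6 + 90.9 + 47.8 + 52.1 + 43.2) / 10 = 67.8800
σ̂ = R̄ / d₂ = 67.8800 / 2.534 = 26.7877

26.79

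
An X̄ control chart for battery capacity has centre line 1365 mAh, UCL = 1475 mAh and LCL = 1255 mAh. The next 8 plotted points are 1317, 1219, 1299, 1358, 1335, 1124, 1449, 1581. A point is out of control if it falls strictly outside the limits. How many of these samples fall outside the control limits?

3

Compare each point to [1255, 1475]: sample 2 = 1219 < LCL; sample 6 = 1124 < LCL; sample 8 = 1581 > UCL.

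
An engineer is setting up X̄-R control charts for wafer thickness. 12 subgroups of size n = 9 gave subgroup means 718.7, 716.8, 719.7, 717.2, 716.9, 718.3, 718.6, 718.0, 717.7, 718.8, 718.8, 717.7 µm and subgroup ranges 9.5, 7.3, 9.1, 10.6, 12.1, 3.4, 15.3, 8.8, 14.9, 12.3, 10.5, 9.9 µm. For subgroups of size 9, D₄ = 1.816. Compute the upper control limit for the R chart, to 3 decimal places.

18.720

R̄ = (9.5 + 7.3 + 9.1 + 10.6 + 12.1 + 3.4 + 15.3 + 8.8 + 14.9 + 12.3 + 10.5 + 9.9) / 12 = 123.7000 / 12 = 10.3083
UCL_R = D₄·R̄ = 1.816 × 10.3083 = 18.7199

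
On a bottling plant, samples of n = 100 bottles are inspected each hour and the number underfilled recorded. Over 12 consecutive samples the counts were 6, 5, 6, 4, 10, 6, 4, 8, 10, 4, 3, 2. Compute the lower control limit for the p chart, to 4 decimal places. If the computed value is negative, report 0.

0.0000

p̄ = Σdᵢ / (k·n) = 68 / (12 × 100) = 0.05667
LCL = p̄ − 3·√(p̄(1−p̄)/n) = 0.05667 − 3 × 0.02312 = -0.01269 → 0 (negative, so LCL = 0)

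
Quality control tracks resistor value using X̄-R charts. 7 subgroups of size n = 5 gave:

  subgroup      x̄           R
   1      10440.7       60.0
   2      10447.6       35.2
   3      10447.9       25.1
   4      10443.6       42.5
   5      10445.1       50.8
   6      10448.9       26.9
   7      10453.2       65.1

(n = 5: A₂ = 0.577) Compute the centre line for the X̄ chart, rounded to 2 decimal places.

10446.71

X̄̄ = (10440.7 + 10447.6 + 10447.9 + 10443.6 + 10445.1 + 10448.9 + 10453.2) / 7 = 73127.0000 / 7 = 10446.7143
CL = X̄̄ = 10446.7143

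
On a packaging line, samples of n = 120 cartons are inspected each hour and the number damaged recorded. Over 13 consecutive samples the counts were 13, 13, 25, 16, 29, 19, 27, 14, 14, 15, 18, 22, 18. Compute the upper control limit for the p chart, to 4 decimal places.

0.2551

p̄ = Σdᵢ / (k·n) = 243 / (13 × 120) = 0.15577
UCL = p̄ + 3·√(p̄(1−p̄)/n) = 0.15577 + 3 × √(0.15577×0.84423/120) = 0.15577 + 3 × 0.03310 = 0.25508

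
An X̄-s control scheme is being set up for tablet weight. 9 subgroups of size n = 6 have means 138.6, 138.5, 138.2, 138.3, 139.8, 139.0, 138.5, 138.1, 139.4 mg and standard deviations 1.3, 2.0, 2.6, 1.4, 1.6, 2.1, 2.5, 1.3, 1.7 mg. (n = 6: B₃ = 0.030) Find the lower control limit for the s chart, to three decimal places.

0.055

s̄ = (1.3 + 2.0 + 2.6 + 1.4 + 1.6 + 2.1 + 2.5 + 1.3 + 1.7) / 9 = 1.8333
LCL_s = B₃·s̄ = 0.030 × 1.8333 = 0.0550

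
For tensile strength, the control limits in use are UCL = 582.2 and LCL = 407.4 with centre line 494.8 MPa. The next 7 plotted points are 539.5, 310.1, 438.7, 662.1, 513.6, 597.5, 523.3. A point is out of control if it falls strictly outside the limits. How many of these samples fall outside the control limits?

3

Compare each point to [407.4, 582.2]: sample 2 = 310.1 < LCL; sample 4 = 662.1 > UCL; sample 6 = 597.5 > UCL.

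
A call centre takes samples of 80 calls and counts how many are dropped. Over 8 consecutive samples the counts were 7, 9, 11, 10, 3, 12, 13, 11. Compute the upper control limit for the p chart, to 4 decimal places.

p̄ = Σdᵢ / (k·n) = 76 / (8 × 80) = 0.11875
UCL = p̄ + 3·√(p̄(1−p̄)/n) = 0.11875 + 3 × √(0.11875×0.88125/80) = 0.11875 + 3 × 0.03617 = 0.22725

0.2273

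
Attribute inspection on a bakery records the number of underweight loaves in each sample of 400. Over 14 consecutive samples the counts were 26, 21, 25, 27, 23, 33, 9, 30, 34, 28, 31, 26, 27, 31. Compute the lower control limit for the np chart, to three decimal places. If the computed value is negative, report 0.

p̄ = Σdᵢ / (k·n) = 371 / (14 × 400) = 0.06625
LCL = np̄ − 3·√(np̄(1−p̄)) = 26.5000 − 3 × 4.9744 = 11.5769

11.577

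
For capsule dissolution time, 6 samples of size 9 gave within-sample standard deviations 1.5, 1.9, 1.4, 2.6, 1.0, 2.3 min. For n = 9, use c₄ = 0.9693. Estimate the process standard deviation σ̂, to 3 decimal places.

1.840

s̄ = (1.5 + 1.9 + 1.4 + 2.6 + 1.0 + 2.3) / 6 = 1.7833
σ̂ = s̄ / c₄ = 1.7833 / 0.9693 = 1.8398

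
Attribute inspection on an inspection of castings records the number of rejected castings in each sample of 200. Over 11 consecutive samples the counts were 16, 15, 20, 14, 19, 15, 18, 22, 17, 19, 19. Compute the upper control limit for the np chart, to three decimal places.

29.667

p̄ = Σdᵢ / (k·n) = 194 / (11 × 200) = 0.08818
UCL = np̄ + 3·√(np̄(1−p̄)) = 17.6364 + 3 × √(17.6364×0.91182) = 17.6364 + 3 × 4.0101 = 29.6668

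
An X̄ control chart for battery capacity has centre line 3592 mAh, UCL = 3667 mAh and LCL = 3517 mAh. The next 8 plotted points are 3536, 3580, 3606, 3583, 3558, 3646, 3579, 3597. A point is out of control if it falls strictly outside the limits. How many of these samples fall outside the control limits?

All 8 points lie within [3517, 3667].

0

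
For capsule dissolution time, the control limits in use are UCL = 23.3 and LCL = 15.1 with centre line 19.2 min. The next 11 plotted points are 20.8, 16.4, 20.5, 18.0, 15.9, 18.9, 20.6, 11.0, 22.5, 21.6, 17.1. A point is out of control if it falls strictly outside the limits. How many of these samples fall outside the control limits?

Compare each point to [15.1, 23.3]: sample 8 = 11.0 < LCL.

1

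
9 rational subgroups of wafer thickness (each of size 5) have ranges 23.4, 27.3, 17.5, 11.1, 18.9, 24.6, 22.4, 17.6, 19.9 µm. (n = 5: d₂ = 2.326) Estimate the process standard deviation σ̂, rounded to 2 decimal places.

R̄ = (23.4 + 27.3 + 17.5 + 11.1 + 18.9 + 24.6 + 22.4 + 17.6 + 19.9) / 9 = 20.3000
σ̂ = R̄ / d₂ = 20.3000 / 2.326 = 8.7274

8.73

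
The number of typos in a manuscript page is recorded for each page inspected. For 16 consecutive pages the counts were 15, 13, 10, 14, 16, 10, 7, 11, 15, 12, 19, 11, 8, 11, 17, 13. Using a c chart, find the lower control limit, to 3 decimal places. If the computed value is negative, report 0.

c̄ = (15 + 13 + 10 + 14 + 16 + 10 + 7 + 11 + 15 + 12 + 19 + 11 + 8 + 11 + 17 + 13) / 16 = 202 / 16 = 12.6250
LCL = c̄ − 3√c̄ = 12.6250 − 3 × 3.5532 = 1.9655

1.965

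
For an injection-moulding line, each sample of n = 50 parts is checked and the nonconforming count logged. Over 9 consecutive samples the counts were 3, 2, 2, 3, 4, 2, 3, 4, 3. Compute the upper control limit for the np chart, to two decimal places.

p̄ = Σdᵢ / (k·n) = 26 / (9 × 50) = 0.05778
UCL = np̄ + 3·√(np̄(1−p̄)) = 2.8889 + 3 × √(2.8889×0.94222) = 2.8889 + 3 × 1.6498 = 7.8384

7.84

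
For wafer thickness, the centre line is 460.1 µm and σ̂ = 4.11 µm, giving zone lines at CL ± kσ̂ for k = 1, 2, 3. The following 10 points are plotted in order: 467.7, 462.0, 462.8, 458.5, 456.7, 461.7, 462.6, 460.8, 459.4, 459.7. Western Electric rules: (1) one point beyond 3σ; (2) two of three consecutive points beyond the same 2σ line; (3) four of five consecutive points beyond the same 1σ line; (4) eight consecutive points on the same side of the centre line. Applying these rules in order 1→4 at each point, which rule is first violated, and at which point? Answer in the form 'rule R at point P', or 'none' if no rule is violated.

none

Zone of each point (C = within 1σ̂, B = 1σ̂–2σ̂, A = 2σ̂–3σ̂, * = beyond 3σ̂; sign = side of CL): 1:+B, 2:+C, 3:+C, 4:-C, 5:-C, 6:+C, 7:+C, 8:+C, 9:-C, 10:-C
No rule fires across all 10 points.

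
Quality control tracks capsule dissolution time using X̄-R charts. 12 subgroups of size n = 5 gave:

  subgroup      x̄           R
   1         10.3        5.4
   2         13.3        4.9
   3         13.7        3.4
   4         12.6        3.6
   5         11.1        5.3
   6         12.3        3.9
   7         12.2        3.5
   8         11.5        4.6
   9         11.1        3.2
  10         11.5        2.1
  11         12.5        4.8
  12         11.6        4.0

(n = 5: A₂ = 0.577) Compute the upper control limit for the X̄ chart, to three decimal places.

14.317

X̄̄ = (10.3 + 13.3 + 13.7 + 12.6 + 11.1 + 12.3 + 12.2 + 11.5 + 11.1 + 11.5 + 12.5 + 11.6) / 12 = 143.7000 / 12 = 11.9750
R̄ = (5.4 + 4.9 + 3.4 + 3.6 + 5.3 + 3.9 + 3.5 + 4.6 + 3.2 + 2.1 + 4.8 + 4.0) / 12 = 48.7000 / 12 = 4.0583
UCL = X̄̄ + A₂·R̄ = 11.9750 + 0.577 × 4.0583 = 14.3167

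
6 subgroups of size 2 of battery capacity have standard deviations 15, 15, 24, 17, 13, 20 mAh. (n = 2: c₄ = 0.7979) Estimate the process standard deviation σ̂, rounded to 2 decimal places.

s̄ = (15 + 15 + 24 + 17 + 13 + 20) / 6 = 17.3333
σ̂ = s̄ / c₄ = 17.3333 / 0.7979 = 21.7237

21.72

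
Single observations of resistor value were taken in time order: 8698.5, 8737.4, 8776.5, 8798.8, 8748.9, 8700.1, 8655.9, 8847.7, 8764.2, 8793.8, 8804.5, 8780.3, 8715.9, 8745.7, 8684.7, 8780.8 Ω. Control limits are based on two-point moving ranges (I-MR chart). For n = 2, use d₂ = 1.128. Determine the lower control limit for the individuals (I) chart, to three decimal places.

8604.181

X̄ = (8698.5 + 8737.4 + 8776.5 + 8798.8 + 8748.9 + 8700.1 + 8655.9 + 8847.7 + 8764.2 + 8793.8 + 8804.5 + 8780.3 + 8715.9 + 8745.7 + 8684.7 + 8780.8) / 16 = 8752.1063
Moving ranges: 38.9, 39.1, 22.3, 49.9, 48.8, 44.2, 191.8, 83.5, 29.6, 10.7, 24.2, 64.4, 29.8, 61.0, 96.1; M̄R̄ = 834.3000 / 15 = 55.6200
LCL = X̄ − 3·M̄R̄/d₂ = 8752.1063 − 3 × 55.6200 / 1.128 = 8604.1807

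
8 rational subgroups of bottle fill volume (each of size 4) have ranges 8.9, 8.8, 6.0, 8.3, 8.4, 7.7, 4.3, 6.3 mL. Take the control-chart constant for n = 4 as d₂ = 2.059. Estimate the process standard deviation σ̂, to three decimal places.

R̄ = (8.9 + 8.8 + 6.0 + 8.3 + 8.4 + 7.7 + 4.3 + 6.3) / 8 = 7.3375
σ̂ = R̄ / d₂ = 7.3375 / 2.059 = 3.5636

3.564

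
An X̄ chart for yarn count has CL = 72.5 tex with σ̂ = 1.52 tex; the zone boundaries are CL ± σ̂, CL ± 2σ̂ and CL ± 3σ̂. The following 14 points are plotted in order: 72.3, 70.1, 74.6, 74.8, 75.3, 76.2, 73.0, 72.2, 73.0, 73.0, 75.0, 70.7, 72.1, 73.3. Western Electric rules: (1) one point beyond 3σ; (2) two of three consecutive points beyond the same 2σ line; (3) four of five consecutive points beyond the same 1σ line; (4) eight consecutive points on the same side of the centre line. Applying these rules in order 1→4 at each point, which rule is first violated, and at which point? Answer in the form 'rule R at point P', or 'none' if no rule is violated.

Zone of each point (C = within 1σ̂, B = 1σ̂–2σ̂, A = 2σ̂–3σ̂, * = beyond 3σ̂; sign = side of CL): 1:-C, 2:-B, 3:+B, 4:+B, 5:+B, 6:+A, 7:+C, 8:-C, 9:+C, 10:+C, 11:+B, 12:-B, 13:-C, 14:+C
Rule 3 (four of five consecutive points beyond the same 1σ limit) is satisfied at point 6.

rule 3 at point 6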